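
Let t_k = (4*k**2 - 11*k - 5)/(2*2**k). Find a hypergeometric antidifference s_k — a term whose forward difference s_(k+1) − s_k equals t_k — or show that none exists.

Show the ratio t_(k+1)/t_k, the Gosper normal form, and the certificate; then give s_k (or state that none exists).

t_(k+1)/t_k = (4*k**2 - 3*k - 12)/(2*(4*k**2 - 11*k - 5)).
Gosper form: A/B · C(k+1)/C(k) with A=1/2, B=1, C=k**2 - 11*k/4 - 5/4.
Set up (1/2)·f(k+1) − (1)·f(k) − (k**2 - 11*k/4 - 5/4) = 0.
Degrees (0,0,2) ⇒ d ≤ 2.
Match coefficients ⇒ f(k) = -(4*k**2 - 3*k - 4)/2.
So s_k = (B(k−1)f/C)·t_k = (-2*(4*k**2 - 3*k - 4)/(4*k**2 - 11*k - 5))·t_k = (-4*k**2 + 3*k + 4)/2**k.
Verify: (4*k**2 - 11*k - 5)/(2*2**k) matches t_k.

s_k = (-4*k**2 + 3*k + 4)/2**k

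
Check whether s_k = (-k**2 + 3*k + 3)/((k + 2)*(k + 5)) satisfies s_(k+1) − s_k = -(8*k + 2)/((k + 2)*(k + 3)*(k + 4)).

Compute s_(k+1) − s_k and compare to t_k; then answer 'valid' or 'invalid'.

Invalid: residual 2*(-k**3 + 7*k**2 + 57*k + 22)/(k**5 + 20*k**4 + 155*k**3 + 580*k**2 + 1044*k + 720) ≠ 0.

s_(k+1) = (-k**2 + k + 5)/(k**2 + 9*k + 18)
s_(k+1) − s_k = 2*(-5*k**2 - 18*k - 2)/(k**4 + 16*k**3 + 91*k**2 + 216*k + 180)
(s_(k+1) − s_k) − t_k = 2*(-k**3 + 7*k**2 + 57*k + 22)/(k**5 + 20*k**4 + 155*k**3 + 580*k**2 + 1044*k + 720)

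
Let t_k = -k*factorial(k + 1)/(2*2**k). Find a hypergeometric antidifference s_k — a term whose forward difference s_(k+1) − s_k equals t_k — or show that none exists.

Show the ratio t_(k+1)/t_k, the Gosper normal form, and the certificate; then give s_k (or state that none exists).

s_k = -factorial(k + 1)/2**k

Step 1: r(k) = (k + 1)*(k + 2)/(2*k).
So A=k/2 + 1 and B=1, with C=k.
Key eq: (k/2 + 1)·f(k+1) = (1)·f(k) + (k).
d = 0 from the (1,0,1) case.
Coefficient equations give f(k) = 2.
So s_k = (B(k−1)f/C)·t_k = (2/k)·t_k = -factorial(k + 1)/2**k.
Check: Δs_k = -k*factorial(k + 1)/(2*2**k). ✓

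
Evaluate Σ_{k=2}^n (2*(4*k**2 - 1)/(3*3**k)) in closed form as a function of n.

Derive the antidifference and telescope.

t_(k+1)/t_k = (2*k + 3)/(3*(2*k - 1)).
Gosper form: A/B · C(k+1)/C(k) with A=1/3, B=1, C=k**2 - 1/4.
Solve (1/3)·f(k+1) − (1)·f(k) = k**2 - 1/4.
Bound: deg f ≤ 2.
A polynomial solution: f(k) = -3*(4*k**2 + 4*k + 3)/8.
Get s_k = R·t_k = (-4*k**2 - 4*k - 3)/3**k with R(k) = B(k−1)f(k)/C(k) = -3*(4*k**2 + 4*k + 3)/(2*(2*k - 1)*(2*k + 1)).
s_(k+1) − s_k = 2*(4*k**2 - 1)/(3*3**k) = t_k.
Σ_(k=2)^n t_k = s_(n+1) − s_(2) = (3**(-n - 1)*(-4*n**2 - 12*n - 11)) − (-3), i.e. 3**(-n - 1)*(3**(n + 2) - 4*n**2 - 12*n - 11).

S(n) = 3**(-n - 1)*(3**(n + 2) - 4*n**2 - 12*n - 11)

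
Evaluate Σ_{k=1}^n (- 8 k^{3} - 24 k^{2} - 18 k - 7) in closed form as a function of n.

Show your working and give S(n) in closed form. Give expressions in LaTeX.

r(k) = (8*k**3 + 48*k**2 + 90*k + 57)/(8*k**3 + 24*k**2 + 18*k + 7) after simplifying.
Take A(k)=1, B(k)=1, C(k)=k**3 + 3*k**2 + 9*k/4 + 7/8.
Solve (1)·f(k+1) − (1)·f(k) = k**3 + 3*k**2 + 9*k/4 + 7/8.
deg f ≤ 4 (via 0,0,3).
A polynomial solution: f(k) = k*(2*k**3 + 4*k**2 - k + 2)/8.
So s_k = (B(k−1)f/C)·t_k = (k*(2*k**3 + 4*k**2 - k + 2)/(8*k**3 + 24*k**2 + 18*k + 7))·t_k = k*(-2*k**3 - 4*k**2 + k - 2).
Verify: -8*k**3 - 24*k**2 - 18*k - 7 matches t_k.
Σ_(k=1)^n t_k = s_(n+1) − s_(1) = (-2*n**4 - 12*n**3 - 23*n**2 - 20*n - 7) − (-7), i.e. n*(-2*n**3 - 12*n**2 - 23*n - 20).

S(n) = n \left(- 2 n^{3} - 12 n^{2} - 23 n - 20\right)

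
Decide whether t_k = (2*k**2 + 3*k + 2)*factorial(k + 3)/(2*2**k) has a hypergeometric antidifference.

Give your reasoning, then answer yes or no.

Yes. s_k = (2*k - 3)*factorial(k + 3)/2**k.

r(k) = (k + 4)*(3*k + 2*(k + 1)**2 + 5)/(2*(2*k**2 + 3*k + 2)) after simplifying.
A = k/2 + 2, B = 1, C = k**2 + 3*k/2 + 1.
Key eq: (k/2 + 2)·f(k+1) = (1)·f(k) + (k**2 + 3*k/2 + 1).
deg f ≤ 1 (via 1,0,2).
Solve for f: f(k) = 2*k - 3 (degree 1 ≤ 1).
Then R = B(k−1)f/C = 2*(2*k - 3)/(2*k**2 + 3*k + 2), so s_k = R(k)·t_k = (2*k - 3)*factorial(k + 3)/2**k.
Δs = (2*k**2 + 3*k + 2)*factorial(k + 3)/(2*2**k), as required.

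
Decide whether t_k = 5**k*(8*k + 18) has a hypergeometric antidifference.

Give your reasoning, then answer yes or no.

Ratio r(k) = 5*(4*k + 13)/(4*k + 9).
Take A(k)=5, B(k)=1, C(k)=k + 9/4.
Set up (5)·f(k+1) − (1)·f(k) − (k + 9/4) = 0.
From deg A=0, deg B=0, deg C=1: d=1.
Solving with deg f ≤ 1: f(k) = (k + 1)/4.
So s_k = (B(k−1)f/C)·t_k = ((k + 1)/(4*k + 9))·t_k = 2*5**k*(k + 1).
Check: Δs_k = 5**k*(8*k + 18). ✓

Yes. s_k = 2*5**k*(k + 1).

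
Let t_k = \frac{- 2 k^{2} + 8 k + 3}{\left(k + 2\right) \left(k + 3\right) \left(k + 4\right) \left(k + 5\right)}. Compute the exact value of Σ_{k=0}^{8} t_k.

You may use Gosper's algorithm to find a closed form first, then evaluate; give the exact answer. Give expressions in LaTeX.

r(k) = (2*k**3 - 17*k - 18)/(2*k**3 + 4*k**2 - 51*k - 18) after simplifying.
Take A(k)=k + 2, B(k)=k + 6, C(k)=k**2 - 4*k - 3/2.
Solve (k + 2)·f(k+1) − (k + 5)·f(k) = k**2 - 4*k - 3/2.
Bound: deg f ≤ 3.
Solving with deg f ≤ 3: f(k) = k*(k**2 - 39*k + 2)/48.
Get s_k = R·t_k = k*(-k**2 + 39*k - 2)/(24*(k + 2)*(k + 3)*(k + 4)) with R(k) = B(k−1)f(k)/C(k) = k*(k + 5)*(k**2 - 39*k + 2)/(24*(2*k**2 - 8*k - 3)).
Check: Δs_k = (-2*k**2 + 8*k + 3)/(k**4 + 14*k**3 + 71*k**2 + 154*k + 120). ✓
Evaluate s at k=9 and k=0: 67/1144 and 0; difference 67/1144.

Σ = 67/1144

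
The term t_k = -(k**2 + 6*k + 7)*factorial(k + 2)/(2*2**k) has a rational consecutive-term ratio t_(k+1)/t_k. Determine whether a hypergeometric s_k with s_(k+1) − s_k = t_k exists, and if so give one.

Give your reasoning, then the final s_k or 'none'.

s_k = -(k + 4)*factorial(k + 2)/2**k

The ratio is (k + 3)*(6*k + (k + 1)**2 + 13)/(2*(k**2 + 6*k + 7)).
A = k/2 + 3/2, B = 1, C = k**2 + 6*k + 7.
Key eq: (k/2 + 3/2)·f(k+1) = (1)·f(k) + (k**2 + 6*k + 7).
From deg A=1, deg B=0, deg C=2: d=1.
Coefficient equations give f(k) = 2*(k + 4).
Then R = B(k−1)f/C = 2*(k + 4)/(k**2 + 6*k + 7), so s_k = R(k)·t_k = -(k + 4)*factorial(k + 2)/2**k.
Verify: -(k**2 + 6*k + 7)*factorial(k + 2)/(2*2**k) matches t_k.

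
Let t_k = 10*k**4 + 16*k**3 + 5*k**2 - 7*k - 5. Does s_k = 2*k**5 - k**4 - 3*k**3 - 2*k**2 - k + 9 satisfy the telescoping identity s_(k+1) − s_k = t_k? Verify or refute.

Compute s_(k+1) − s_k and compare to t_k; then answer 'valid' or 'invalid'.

s_(k+1) = 2*k**5 + 9*k**4 + 13*k**3 + 3*k**2 - 8*k + 4
s_(k+1) − s_k = 10*k**4 + 16*k**3 + 5*k**2 - 7*k - 5
(s_(k+1) − s_k) − t_k = 0

valid (s_(k+1) − s_k reduces to t_k)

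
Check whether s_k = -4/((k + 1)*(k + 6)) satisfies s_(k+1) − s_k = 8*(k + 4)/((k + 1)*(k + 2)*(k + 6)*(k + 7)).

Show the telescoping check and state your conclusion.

valid; difference matches t_k

s_(k+1) = -4/((k + 2)*(k + 7))
s_(k+1) − s_k = 8*(k + 4)/(k**4 + 16*k**3 + 83*k**2 + 152*k + 84)
(s_(k+1) − s_k) − t_k = 0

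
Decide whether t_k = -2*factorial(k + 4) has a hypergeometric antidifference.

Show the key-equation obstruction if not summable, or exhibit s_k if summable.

No — negative degree bound, so no certificate f.

The ratio is k + 5.
Take A(k)=k + 5, B(k)=1, C(k)=1.
Set up (k + 5)·f(k+1) − (1)·f(k) − (1) = 0.
Degrees (1,0,0) ⇒ d ≤ -1.
Negative degree bound (-1): no f exists, t_k not Gosper-summable.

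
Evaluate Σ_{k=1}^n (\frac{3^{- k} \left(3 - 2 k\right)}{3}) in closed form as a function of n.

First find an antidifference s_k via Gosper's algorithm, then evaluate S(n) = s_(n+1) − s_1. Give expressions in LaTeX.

Ratio r(k) = (2*k - 1)/(3*(2*k - 3)).
A = 1/3, B = 1, C = k - 3/2.
f must satisfy (1/3)·f(k+1) − (1)·f(k) = k - 3/2.
From deg A=0, deg B=0, deg C=1: d=1.
A polynomial solution: f(k) = -3*(k - 1)/2.
Then R = B(k−1)f/C = -3*(k - 1)/(2*k - 3), so s_k = R(k)·t_k = (k - 1)/3**k.
s_(k+1) − s_k = (3 - 2*k)/(3*3**k) = t_k.
Evaluate: s_(n+1) = 3**(-n - 1)*n; subtract s_(1) = 0 ⇒ S(n) = 3**(-n - 1)*n.

S(n) = 3^{- n - 1} n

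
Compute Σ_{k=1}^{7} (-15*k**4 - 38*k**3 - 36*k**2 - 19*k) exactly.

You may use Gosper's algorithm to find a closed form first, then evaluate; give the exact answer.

Σ = -105504

Ratio r(k) = (15*k**4 + 98*k**3 + 240*k**2 + 265*k + 108)/(k*(15*k**3 + 38*k**2 + 36*k + 19)).
Factor: A=1; B=1; C=k**4 + 38*k**3/15 + 12*k**2/5 + 19*k/15.
f must satisfy (1)·f(k+1) − (1)·f(k) = k**4 + 38*k**3/15 + 12*k**2/5 + 19*k/15.
Bound: deg f ≤ 5.
Coefficient equations give f(k) = k*(k - 1)*(3*k**3 + 5*k**2 + 3*k + 4)/15.
R(k) = B(k−1)·f(k)/C(k) = (k - 1)*(3*k**3 + 5*k**2 + 3*k + 4)/(15*k**3 + 38*k**2 + 36*k + 19); s_k = R·t_k = k*(-3*k**4 - 2*k**3 + 2*k**2 - k + 4).
Verify: k*(-15*k**3 - 38*k**2 - 36*k - 19) matches t_k.
Telescoping: Σ = s_(8) − s_(1) = -105504 − (0) = -105504.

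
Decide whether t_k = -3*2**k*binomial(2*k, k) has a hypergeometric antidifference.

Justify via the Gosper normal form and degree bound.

The ratio is 4*(2*k + 1)/(k + 1).
So A=8*k + 4 and B=k + 1, with C=1.
Solve (8*k + 4)·f(k+1) − (k)·f(k) = 1.
Degrees (1,1,0) ⇒ d ≤ -1.
Negative degree bound (-1): no f exists, t_k not Gosper-summable.

No — t_k has no hypergeometric antidifference.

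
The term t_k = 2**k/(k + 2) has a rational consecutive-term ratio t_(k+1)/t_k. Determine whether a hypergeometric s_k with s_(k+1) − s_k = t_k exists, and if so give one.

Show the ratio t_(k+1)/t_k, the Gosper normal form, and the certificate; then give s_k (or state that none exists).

Step 1: r(k) = 2*(k + 2)/(k + 3).
Gosper form: A/B · C(k+1)/C(k) with A=2*k + 4, B=k + 3, C=1.
Need (2*k + 4)·f(k+1) − (k + 2)·f(k) = 1.
Degrees (1,1,0) ⇒ d ≤ -1.
Bound -1 < 0, so the key equation has no polynomial solution.

not Gosper-summable; s_k does not exist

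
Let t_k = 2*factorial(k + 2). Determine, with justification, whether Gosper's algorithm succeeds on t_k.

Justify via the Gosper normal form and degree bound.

No. Not Gosper-summable.

Ratio r(k) = k + 3.
Take A(k)=k + 3, B(k)=1, C(k)=1.
Need (k + 3)·f(k+1) − (1)·f(k) = 1.
d = -1 from the (1,0,0) case.
deg f ≤ -1 is impossible — no certificate.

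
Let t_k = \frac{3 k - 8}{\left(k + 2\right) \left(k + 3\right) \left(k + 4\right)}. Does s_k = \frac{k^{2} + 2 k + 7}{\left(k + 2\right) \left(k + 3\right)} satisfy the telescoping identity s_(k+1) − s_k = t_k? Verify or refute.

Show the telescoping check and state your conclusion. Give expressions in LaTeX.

valid; difference matches t_k

s_(k+1) = (2*k + (k + 1)**2 + 9)/((k + 3)*(k + 4))
s_(k+1) − s_k = (3*k - 8)/(k**3 + 9*k**2 + 26*k + 24)
(s_(k+1) − s_k) − t_k = 0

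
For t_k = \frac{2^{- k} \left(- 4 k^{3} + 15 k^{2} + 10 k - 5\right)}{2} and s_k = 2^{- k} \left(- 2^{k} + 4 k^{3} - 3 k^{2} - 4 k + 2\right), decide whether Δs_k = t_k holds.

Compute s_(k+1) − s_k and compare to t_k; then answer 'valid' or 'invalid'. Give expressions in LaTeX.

Valid: the claim telescopes to t_k.

s_(k+1) = (-2*2**k + 4*k**3 + 9*k**2 + 2*k - 1)/(2*2**k)
s_(k+1) − s_k = (-4*k**3 + 15*k**2 + 10*k - 5)/(2*2**k)
(s_(k+1) − s_k) − t_k = 0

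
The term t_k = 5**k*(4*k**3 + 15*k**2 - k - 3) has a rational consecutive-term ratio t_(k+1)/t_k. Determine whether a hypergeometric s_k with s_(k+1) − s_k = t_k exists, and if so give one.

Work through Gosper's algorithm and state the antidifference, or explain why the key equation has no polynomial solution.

s_k = 5**k*(k**3 - 4*k + 3)

Compute t_(k+1)/t_k: get 5*(4*k**3 + 27*k**2 + 41*k + 15)/(4*k**3 + 15*k**2 - k - 3).
So A=5 and B=1, with C=k**3 + 15*k**2/4 - k/4 - 3/4.
Need (5)·f(k+1) − (1)·f(k) = k**3 + 15*k**2/4 - k/4 - 3/4.
deg f ≤ 3 (via 0,0,3).
Solving with deg f ≤ 3: f(k) = (k - 1)*(k**2 + k - 3)/4.
So s_k = (B(k−1)f/C)·t_k = ((k - 1)*(k**2 + k - 3)/(4*k**3 + 15*k**2 - k - 3))·t_k = 5**k*(k**3 - 4*k + 3).
Δs = 5**k*(4*k**3 + 15*k**2 - k - 3), as required.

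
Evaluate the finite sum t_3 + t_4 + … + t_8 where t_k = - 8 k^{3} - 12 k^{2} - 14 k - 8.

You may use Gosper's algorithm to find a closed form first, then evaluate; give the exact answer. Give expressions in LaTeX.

Σ = -13194

The ratio is (4*k**3 + 18*k**2 + 31*k + 21)/(4*k**3 + 6*k**2 + 7*k + 4).
Factor: A=1; B=1; C=k**3 + 3*k**2/2 + 7*k/4 + 1.
Key eq: (1)·f(k+1) = (1)·f(k) + (k**3 + 3*k**2/2 + 7*k/4 + 1).
d = 4 from the (0,0,3) case.
A polynomial solution: f(k) = k*(2*k**3 + 3*k + 3)/8.
R(k) = B(k−1)·f(k)/C(k) = k*(2*k**3 + 3*k + 3)/(2*(4*k**3 + 6*k**2 + 7*k + 4)); s_k = R·t_k = k*(-2*k**3 - 3*k - 3).
Check: Δs_k = -8*k**3 - 12*k**2 - 14*k - 8. ✓
Evaluate s at k=9 and k=3: -13392 and -198; difference -13194.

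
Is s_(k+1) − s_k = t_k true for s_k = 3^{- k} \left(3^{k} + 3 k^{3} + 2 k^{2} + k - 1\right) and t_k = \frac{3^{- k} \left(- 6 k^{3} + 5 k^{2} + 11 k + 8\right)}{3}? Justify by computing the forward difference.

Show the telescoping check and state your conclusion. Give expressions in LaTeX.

s_(k+1) = (3*3**k + k + 3*(k + 1)**3 + 2*(k + 1)**2)/(3*3**k)
s_(k+1) − s_k = (-6*k**3 + 5*k**2 + 11*k + 8)/(3*3**k)
(s_(k+1) − s_k) − t_k = 0

valid; difference matches t_k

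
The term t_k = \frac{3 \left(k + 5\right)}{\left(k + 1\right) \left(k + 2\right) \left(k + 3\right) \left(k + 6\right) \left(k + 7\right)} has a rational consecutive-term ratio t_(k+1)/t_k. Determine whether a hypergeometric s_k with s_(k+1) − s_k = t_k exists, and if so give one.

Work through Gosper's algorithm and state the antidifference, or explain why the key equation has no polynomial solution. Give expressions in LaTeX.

s_k = \frac{k \left(k^{2} + 9 k + 20\right)}{12 \left(k^{3} + 9 k^{2} + 20 k + 12\right)}

Compute t_(k+1)/t_k: get (k + 1)*(k + 6)**2/((k + 4)*(k + 5)*(k + 8)).
Factor: A=k + 1; B=k + 8; C=k**3 + 14*k**2 + 65*k + 100.
Set up (k + 1)·f(k+1) − (k + 7)·f(k) − (k**3 + 14*k**2 + 65*k + 100) = 0.
From deg A=1, deg B=1, deg C=3: d=6.
Coefficient equations give f(k) = k*(k + 3)*(k + 4)**2*(k + 5)**2/36.
Get s_k = R·t_k = k*(k**2 + 9*k + 20)/(12*(k**3 + 9*k**2 + 20*k + 12)) with R(k) = B(k−1)f(k)/C(k) = k*(k + 3)*(k + 4)*(k + 7)/36.
s_(k+1) − s_k = 3*(k + 5)/(k**5 + 19*k**4 + 131*k**3 + 401*k**2 + 540*k + 252) = t_k.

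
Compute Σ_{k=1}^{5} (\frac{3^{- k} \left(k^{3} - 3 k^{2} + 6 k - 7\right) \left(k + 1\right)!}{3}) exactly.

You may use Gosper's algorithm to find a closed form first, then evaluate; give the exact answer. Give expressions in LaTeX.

t_(k+1)/t_k = (k**4/3 + 2*k**3/3 + k**2 + k - 2)/(k**3 - 3*k**2 + 6*k - 7).
Gosper form: A/B · C(k+1)/C(k) with A=k/3 + 2/3, B=1, C=k**3 - 3*k**2 + 6*k - 7.
Solve (k/3 + 2/3)·f(k+1) − (1)·f(k) = k**3 - 3*k**2 + 6*k - 7.
deg f ≤ 2 (via 1,0,3).
Solve for f: f(k) = 3*(k**2 - 4*k + 1) (degree 2 ≤ 2).
Certificate R = B(k−1)f/C = 3*(k**2 - 4*k + 1)/(k**3 - 3*k**2 + 6*k - 7) gives s_k = (k**2 - 4*k + 1)*factorial(k + 1)/3**k.
Verify: (k**3 - 3*k**2 + 6*k - 7)*factorial(k + 1)/(3*3**k) matches t_k.
Evaluate s at k=6 and k=1: 7280/81 and -4/3; difference 7388/81.

Σ = 7388/81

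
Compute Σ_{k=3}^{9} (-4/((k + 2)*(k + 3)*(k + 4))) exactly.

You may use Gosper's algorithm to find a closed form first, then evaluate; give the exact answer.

Ratio r(k) = (k + 2)/(k + 5).
Gosper form: A/B · C(k+1)/C(k) with A=k + 2, B=k + 5, C=1.
f must satisfy (k + 2)·f(k+1) − (k + 4)·f(k) = 1.
From deg A=1, deg B=1, deg C=0: d=2.
Solving with deg f ≤ 2: f(k) = k*(k + 5)/12.
Get s_k = R·t_k = k*(-k - 5)/(3*(k + 2)*(k + 3)) with R(k) = B(k−1)f(k)/C(k) = k*(k + 4)*(k + 5)/12.
Check: Δs_k = -4/(k**3 + 9*k**2 + 26*k + 24). ✓
Evaluate s at k=10 and k=3: -25/78 and -4/15; difference -7/130.

Σ = -7/130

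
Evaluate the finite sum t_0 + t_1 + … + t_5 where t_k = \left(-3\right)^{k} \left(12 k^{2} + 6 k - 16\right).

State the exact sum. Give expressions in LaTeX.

Σ = -62698

Step 1: r(k) = 3*(-3*k - 6*(k + 1)**2 + 5)/(6*k**2 + 3*k - 8).
Factor: A=-3; B=1; C=k**2 + k/2 - 4/3.
Key eq: (-3)·f(k+1) = (1)·f(k) + (k**2 + k/2 - 4/3).
d = 2 from the (0,0,2) case.
Solving with deg f ≤ 2: f(k) = -(3*k**2 - 3*k - 4)/12.
Get s_k = R·t_k = (-3)**k*(-3*k**2 + 3*k + 4) with R(k) = B(k−1)f(k)/C(k) = -(3*k**2 - 3*k - 4)/(2*(6*k**2 + 3*k - 8)).
Verify: (-3)**k*(12*k**2 + 6*k - 16) matches t_k.
Telescoping: Σ = s_(6) − s_(0) = -62694 − (4) = -62698.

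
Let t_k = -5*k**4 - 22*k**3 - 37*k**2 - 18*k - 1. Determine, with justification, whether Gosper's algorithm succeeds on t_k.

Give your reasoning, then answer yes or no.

Yes. s_k = k*(-k**4 - 3*k**3 - 3*k**2 + 4*k + 2).

Compute t_(k+1)/t_k: get (5*k**4 + 42*k**3 + 133*k**2 + 178*k + 83)/(5*k**4 + 22*k**3 + 37*k**2 + 18*k + 1).
Normal form (A,B,C) = (1, 1, k**4 + 22*k**3/5 + 37*k**2/5 + 18*k/5 + 1/5).
Need (1)·f(k+1) − (1)·f(k) = k**4 + 22*k**3/5 + 37*k**2/5 + 18*k/5 + 1/5.
From deg A=0, deg B=0, deg C=4: d=5.
Solving with deg f ≤ 5: f(k) = k*(k**4 + 3*k**3 + 3*k**2 - 4*k - 2)/5.
Get s_k = R·t_k = k*(-k**4 - 3*k**3 - 3*k**2 + 4*k + 2) with R(k) = B(k−1)f(k)/C(k) = k*(k**4 + 3*k**3 + 3*k**2 - 4*k - 2)/(5*k**4 + 22*k**3 + 37*k**2 + 18*k + 1).
Verify: -5*k**4 - 22*k**3 - 37*k**2 - 18*k - 1 matches t_k.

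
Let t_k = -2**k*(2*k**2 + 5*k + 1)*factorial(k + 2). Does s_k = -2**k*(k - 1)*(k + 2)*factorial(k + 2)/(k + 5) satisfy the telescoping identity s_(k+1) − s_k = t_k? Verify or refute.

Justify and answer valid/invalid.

Invalid: residual 3*2**k*(k + 2)*(2*k**2 + 11*k + 3)*factorial(k + 2)/((k + 5)*(k + 6)) ≠ 0.

s_(k+1) = -2**(k + 1)*k*(k + 3)*factorial(k + 3)/(k + 6)
s_(k+1) − s_k = -2**k*(2*k**4 + 21*k**3 + 71*k**2 + 86*k + 12)*factorial(k + 2)/((k + 5)*(k + 6))
(s_(k+1) − s_k) − t_k = 3*2**k*(k + 2)*(2*k**2 + 11*k + 3)*factorial(k + 2)/((k + 5)*(k + 6))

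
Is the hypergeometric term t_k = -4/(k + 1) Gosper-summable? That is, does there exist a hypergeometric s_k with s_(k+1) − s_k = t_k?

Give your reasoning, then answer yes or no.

No — the linear system for f has no solution.

Step 1: r(k) = (k + 1)/(k + 2).
Factor: A=k + 1; B=k + 2; C=1.
f must satisfy (k + 1)·f(k+1) − (k + 1)·f(k) = 1.
From deg A=1, deg B=1, deg C=0: d=0.
Put f(k) = c0: A·f(k+1) − B(k−1)·f(k) − C = -1; need -1 = 0 — inconsistent ⇒ no f, not summable.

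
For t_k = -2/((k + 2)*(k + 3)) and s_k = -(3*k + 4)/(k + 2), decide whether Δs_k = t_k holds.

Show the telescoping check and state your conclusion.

Valid: the claim telescopes to t_k.

s_(k+1) = (-3*k - 7)/(k + 3)
s_(k+1) − s_k = -2/(k**2 + 5*k + 6)
(s_(k+1) − s_k) − t_k = 0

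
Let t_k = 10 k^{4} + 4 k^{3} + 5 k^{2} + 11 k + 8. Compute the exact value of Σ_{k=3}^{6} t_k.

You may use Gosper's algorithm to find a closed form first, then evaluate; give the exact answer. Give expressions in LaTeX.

t_(k+1)/t_k = (10*k**4 + 44*k**3 + 77*k**2 + 73*k + 38)/(10*k**4 + 4*k**3 + 5*k**2 + 11*k + 8).
Gosper form: A/B · C(k+1)/C(k) with A=1, B=1, C=k**4 + 2*k**3/5 + k**2/2 + 11*k/10 + 4/5.
Set up (1)·f(k+1) − (1)·f(k) − (k**4 + 2*k**3/5 + k**2/2 + 11*k/10 + 4/5) = 0.
From deg A=0, deg B=0, deg C=4: d=5.
Solving with deg f ≤ 5: f(k) = k*(2*k**4 - 4*k**3 + 3*k**2 + 4*k + 3)/10.
Get s_k = R·t_k = k*(2*k**4 - 4*k**3 + 3*k**2 + 4*k + 3) with R(k) = B(k−1)f(k)/C(k) = k*(2*k**4 - 4*k**3 + 3*k**2 + 4*k + 3)/(10*k**4 + 4*k**3 + 5*k**2 + 11*k + 8).
Check: Δs_k = 10*k**4 + 4*k**3 + 5*k**2 + 11*k + 8. ✓
Σ_(k=3)^(6) t_k = s_(7) − s_(3) = 25256 − (288) = 24968.

Σ = 24968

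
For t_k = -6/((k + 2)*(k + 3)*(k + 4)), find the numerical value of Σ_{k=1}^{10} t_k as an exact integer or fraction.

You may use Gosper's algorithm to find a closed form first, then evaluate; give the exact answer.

Ratio r(k) = (k + 2)/(k + 5).
Gosper form: A/B · C(k+1)/C(k) with A=k + 2, B=k + 5, C=1.
f must satisfy (k + 2)·f(k+1) − (k + 4)·f(k) = 1.
From deg A=1, deg B=1, deg C=0: d=2.
Solve for f: f(k) = k*(k + 5)/12 (degree 2 ≤ 2).
R(k) = B(k−1)·f(k)/C(k) = k*(k + 4)*(k + 5)/12; s_k = R·t_k = k*(-k - 5)/(2*(k + 2)*(k + 3)).
Δs = -6/(k**3 + 9*k**2 + 26*k + 24), as required.
Σ_(k=1)^(10) t_k = s_(11) − s_(1) = -44/91 − (-1/4) = -85/364.

Σ = -85/364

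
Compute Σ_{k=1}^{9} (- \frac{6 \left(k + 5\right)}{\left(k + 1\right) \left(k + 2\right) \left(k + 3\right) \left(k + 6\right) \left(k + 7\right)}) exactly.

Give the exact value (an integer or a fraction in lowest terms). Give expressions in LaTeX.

Step 1: r(k) = (k + 1)*(k + 6)**2/((k + 4)*(k + 5)*(k + 8)).
Gosper form: A/B · C(k+1)/C(k) with A=k + 1, B=k + 8, C=k**3 + 14*k**2 + 65*k + 100.
f must satisfy (k + 1)·f(k+1) − (k + 7)·f(k) = k**3 + 14*k**2 + 65*k + 100.
Degrees (1,1,3) ⇒ d ≤ 6.
Solving with deg f ≤ 6: f(k) = k*(k + 3)*(k + 4)**2*(k + 5)**2/36.
Then R = B(k−1)f/C = k*(k + 3)*(k + 4)*(k + 7)/36, so s_k = R(k)·t_k = k*(-k**2 - 9*k - 20)/(6*(k**3 + 9*k**2 + 20*k + 12)).
Verify: 6*(-k - 5)/(k**5 + 19*k**4 + 131*k**3 + 401*k**2 + 540*k + 252) matches t_k.
Evaluate s at k=10 and k=1: -175/1056 and -5/42; difference -115/2464.

Σ = -115/2464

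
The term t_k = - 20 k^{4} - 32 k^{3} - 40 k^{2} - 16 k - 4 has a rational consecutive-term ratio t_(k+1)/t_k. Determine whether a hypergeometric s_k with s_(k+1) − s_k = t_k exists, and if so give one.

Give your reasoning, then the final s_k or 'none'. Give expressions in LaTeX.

Compute t_(k+1)/t_k: get (5*k**4 + 28*k**3 + 64*k**2 + 68*k + 28)/(5*k**4 + 8*k**3 + 10*k**2 + 4*k + 1).
Factor: A=1; B=1; C=k**4 + 8*k**3/5 + 2*k**2 + 4*k/5 + 1/5.
Solve (1)·f(k+1) − (1)·f(k) = k**4 + 8*k**3/5 + 2*k**2 + 4*k/5 + 1/5.
Degrees (0,0,4) ⇒ d ≤ 5.
A polynomial solution: f(k) = k*(2*k**4 - k**3 + 2*k**2 - 2*k + 1)/10.
Get s_k = R·t_k = 2*k*(-2*k**4 + k**3 - 2*k**2 + 2*k - 1) with R(k) = B(k−1)f(k)/C(k) = k*(2*k**4 - k**3 + 2*k**2 - 2*k + 1)/(2*(5*k**4 + 8*k**3 + 10*k**2 + 4*k + 1)).
Verify: -20*k**4 - 32*k**3 - 40*k**2 - 16*k - 4 matches t_k.

s_k = 2 k \left(- 2 k^{4} + k^{3} - 2 k^{2} + 2 k - 1\right)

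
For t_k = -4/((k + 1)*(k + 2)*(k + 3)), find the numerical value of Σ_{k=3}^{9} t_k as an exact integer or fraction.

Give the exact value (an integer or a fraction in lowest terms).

t_(k+1)/t_k = (k + 1)/(k + 4).
Gosper form: A/B · C(k+1)/C(k) with A=k + 1, B=k + 4, C=1.
Solve (k + 1)·f(k+1) − (k + 3)·f(k) = 1.
Bound: deg f ≤ 2.
Solving with deg f ≤ 2: f(k) = k*(k + 3)/4.
Get s_k = R·t_k = k*(-k - 3)/((k + 1)*(k + 2)) with R(k) = B(k−1)f(k)/C(k) = k*(k + 3)**2/4.
s_(k+1) − s_k = -4/(k**3 + 6*k**2 + 11*k + 6) = t_k.
Sum = s_(10) − s_(3); s_(10) = -65/66, s_(3) = -9/10 ⇒ -14/165.

Σ = -14/165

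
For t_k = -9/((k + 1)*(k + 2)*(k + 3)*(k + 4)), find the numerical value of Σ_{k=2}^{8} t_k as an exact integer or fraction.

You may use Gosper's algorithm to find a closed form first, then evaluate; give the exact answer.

r(k) = (k + 1)/(k + 5) after simplifying.
Factor: A=k + 1; B=k + 5; C=1.
Solve (k + 1)·f(k+1) − (k + 4)·f(k) = 1.
Degrees (1,1,0) ⇒ d ≤ 3.
Solve for f: f(k) = k*(k**2 + 6*k + 11)/18 (degree 3 ≤ 3).
Then R = B(k−1)f/C = k*(k + 4)*(k**2 + 6*k + 11)/18, so s_k = R(k)·t_k = k*(-k**2 - 6*k - 11)/(2*(k + 1)*(k + 2)*(k + 3)).
Check: Δs_k = -9/(k**4 + 10*k**3 + 35*k**2 + 50*k + 24). ✓
Evaluate s at k=9 and k=2: -219/440 and -9/20; difference -21/440.

Σ = -21/440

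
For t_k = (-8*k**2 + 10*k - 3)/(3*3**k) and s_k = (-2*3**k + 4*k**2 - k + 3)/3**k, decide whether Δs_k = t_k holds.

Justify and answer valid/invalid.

s_(k+1) = (-6*3**k - k + 4*(k + 1)**2 + 2)/(3*3**k)
s_(k+1) − s_k = (-8*k**2 + 10*k - 3)/(3*3**k)
(s_(k+1) − s_k) − t_k = 0

valid (s_(k+1) − s_k reduces to t_k)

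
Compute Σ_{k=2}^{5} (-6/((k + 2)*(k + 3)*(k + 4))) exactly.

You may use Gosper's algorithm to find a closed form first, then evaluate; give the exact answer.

Σ = -13/120

t_(k+1)/t_k = (k + 2)/(k + 5).
Normal form (A,B,C) = (k + 2, k + 5, 1).
Need (k + 2)·f(k+1) − (k + 4)·f(k) = 1.
Degrees (1,1,0) ⇒ d ≤ 2.
Coefficient equations give f(k) = k*(k + 5)/12.
Get s_k = R·t_k = k*(-k - 5)/(2*(k + 2)*(k + 3)) with R(k) = B(k−1)f(k)/C(k) = k*(k + 4)*(k + 5)/12.
Δs = -6/(k**3 + 9*k**2 + 26*k + 24), as required.
Evaluate s at k=6 and k=2: -11/24 and -7/20; difference -13/120.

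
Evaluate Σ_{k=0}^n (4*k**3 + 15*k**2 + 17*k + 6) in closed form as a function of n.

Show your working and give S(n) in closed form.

The ratio is (4*k**2 + 19*k + 21)/(4*k**2 + 7*k + 3).
Gosper form: A/B · C(k+1)/C(k) with A=1, B=1, C=k**3 + 15*k**2/4 + 17*k/4 + 3/2.
Key eq: (1)·f(k+1) = (1)·f(k) + (k**3 + 15*k**2/4 + 17*k/4 + 3/2).
Bound: deg f ≤ 4.
Coefficient equations give f(k) = k**2*(k + 1)*(k + 2)/4.
Then R = B(k−1)f/C = k**2/(4*k + 3), so s_k = R(k)·t_k = k**2*(k**2 + 3*k + 2).
Check: Δs_k = 4*k**3 + 15*k**2 + 17*k + 6. ✓
Σ_(k=0)^n t_k = s_(n+1) − s_(0) = (n**4 + 7*n**3 + 17*n**2 + 17*n + 6) − (0), i.e. n**4 + 7*n**3 + 17*n**2 + 17*n + 6.

S(n) = n**4 + 7*n**3 + 17*n**2 + 17*n + 6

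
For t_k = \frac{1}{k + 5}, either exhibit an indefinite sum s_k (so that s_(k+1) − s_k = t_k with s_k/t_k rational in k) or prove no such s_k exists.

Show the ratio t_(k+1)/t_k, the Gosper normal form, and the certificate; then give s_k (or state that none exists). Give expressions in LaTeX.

Step 1: r(k) = (k + 5)/(k + 6).
A = k + 5, B = k + 6, C = 1.
f must satisfy (k + 5)·f(k+1) − (k + 5)·f(k) = 1.
Bound: deg f ≤ 0.
Put f(k) = c0: A·f(k+1) − B(k−1)·f(k) − C = -1; need -1 = 0 — inconsistent ⇒ no f, not summable.

none (Gosper's algorithm certifies no s_k)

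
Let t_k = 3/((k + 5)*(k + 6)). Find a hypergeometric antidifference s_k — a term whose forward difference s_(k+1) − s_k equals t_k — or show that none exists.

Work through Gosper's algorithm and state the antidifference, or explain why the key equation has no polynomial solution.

s_k = 3*k/(5*(k + 5))

t_(k+1)/t_k = (k + 5)/(k + 7).
Normal form (A,B,C) = (k + 5, k + 7, 1).
Key eq: (k + 5)·f(k+1) = (k + 6)·f(k) + (1).
Bound: deg f ≤ 1.
Solve for f: f(k) = k/5 (degree 1 ≤ 1).
Then R = B(k−1)f/C = k*(k + 6)/5, so s_k = R(k)·t_k = 3*k/(5*(k + 5)).
Check: Δs_k = 3/(k**2 + 11*k + 30). ✓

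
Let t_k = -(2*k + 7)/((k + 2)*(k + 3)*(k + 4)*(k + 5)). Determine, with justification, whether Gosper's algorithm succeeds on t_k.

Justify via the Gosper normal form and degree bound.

Yes. s_k = k*(-k - 6)/(8*(k**2 + 6*k + 8)).

Ratio r(k) = (k + 2)*(2*k + 9)/((k + 6)*(2*k + 7)).
Factor: A=k + 2; B=k + 6; C=k + 7/2.
Need (k + 2)·f(k+1) − (k + 5)·f(k) = k + 7/2.
Degrees (1,1,1) ⇒ d ≤ 3.
Solving with deg f ≤ 3: f(k) = k*(k + 3)*(k + 6)/16.
So s_k = (B(k−1)f/C)·t_k = (k*(k + 3)*(k + 5)*(k + 6)/(8*(2*k + 7)))·t_k = k*(-k - 6)/(8*(k**2 + 6*k + 8)).
Verify: (-2*k - 7)/(k**4 + 14*k**3 + 71*k**2 + 154*k + 120) matches t_k.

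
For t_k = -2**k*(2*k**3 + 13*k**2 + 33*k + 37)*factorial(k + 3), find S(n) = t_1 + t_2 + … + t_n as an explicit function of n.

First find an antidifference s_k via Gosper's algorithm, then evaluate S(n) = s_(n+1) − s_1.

Compute t_(k+1)/t_k: get 2*(2*k**4 + 27*k**3 + 141*k**2 + 345*k + 340)/(2*k**3 + 13*k**2 + 33*k + 37).
A = 2*k + 8, B = 1, C = k**3 + 13*k**2/2 + 33*k/2 + 37/2.
f must satisfy (2*k + 8)·f(k+1) − (1)·f(k) = k**3 + 13*k**2/2 + 33*k/2 + 37/2.
d = 2 from the (1,0,3) case.
Solving with deg f ≤ 2: f(k) = (k**2 + k + 3)/2.
Certificate R = B(k−1)f/C = (k**2 + k + 3)/(2*k**3 + 13*k**2 + 33*k + 37) gives s_k = -2**k*(k**2 + k + 3)*factorial(k + 3).
Verify: -2**k*(2*k**3 + 13*k**2 + 33*k + 37)*factorial(k + 3) matches t_k.
s_(n+1) = -2**(n + 1)*(n**2 + 3*n + 5)*factorial(n + 4) and s_(1) = -240, so S(n) = -2*2**n*n**2*factorial(n + 4) - 6*2**n*n*factorial(n + 4) - 10*2**n*factorial(n + 4) + 240.

S(n) = -2*2**n*n**2*factorial(n + 4) - 6*2**n*n*factorial(n + 4) - 10*2**n*factorial(n + 4) + 240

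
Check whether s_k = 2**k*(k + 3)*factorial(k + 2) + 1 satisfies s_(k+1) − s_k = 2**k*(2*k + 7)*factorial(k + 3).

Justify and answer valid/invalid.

Valid: the claim telescopes to t_k.

s_(k+1) = 2**(k + 1)*(k + 4)*factorial(k + 3) + 1
s_(k+1) − s_k = 2**k*(2*k + 7)*factorial(k + 3)
(s_(k+1) − s_k) − t_k = 0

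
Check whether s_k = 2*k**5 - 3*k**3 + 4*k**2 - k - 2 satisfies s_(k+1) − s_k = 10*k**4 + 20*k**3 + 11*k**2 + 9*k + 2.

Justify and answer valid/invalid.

s_(k+1) = k*(2*k**4 + 10*k**3 + 17*k**2 + 15*k + 8)
s_(k+1) − s_k = 10*k**4 + 20*k**3 + 11*k**2 + 9*k + 2
(s_(k+1) − s_k) − t_k = 0

Valid — Δs_k = t_k.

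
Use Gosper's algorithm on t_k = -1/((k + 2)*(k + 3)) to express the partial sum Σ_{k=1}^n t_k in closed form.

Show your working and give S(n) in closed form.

S(n) = -n/(3*n + 9)

r(k) = (k + 2)/(k + 4) after simplifying.
A = k + 2, B = k + 4, C = 1.
Solve (k + 2)·f(k+1) − (k + 3)·f(k) = 1.
Bound: deg f ≤ 1.
Solving with deg f ≤ 1: f(k) = k/2.
Then R = B(k−1)f/C = k*(k + 3)/2, so s_k = R(k)·t_k = -k/(2*k + 4).
Δs = -1/(k**2 + 5*k + 6), as required.
s_(n+1) = (-n - 1)/(2*(n + 3)) and s_(1) = -1/6, so S(n) = -n/(3*n + 9).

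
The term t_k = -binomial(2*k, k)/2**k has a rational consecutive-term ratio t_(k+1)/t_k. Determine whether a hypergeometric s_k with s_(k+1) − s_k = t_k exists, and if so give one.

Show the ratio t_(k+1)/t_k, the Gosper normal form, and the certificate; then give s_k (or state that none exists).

t_(k+1)/t_k = (2*k + 1)/(k + 1).
Normal form (A,B,C) = (2*k + 1, k + 1, 1).
Key eq: (2*k + 1)·f(k+1) = (k)·f(k) + (1).
Bound: deg f ≤ -1.
deg f ≤ -1 is impossible — no certificate.

none — t_k is not Gosper-summable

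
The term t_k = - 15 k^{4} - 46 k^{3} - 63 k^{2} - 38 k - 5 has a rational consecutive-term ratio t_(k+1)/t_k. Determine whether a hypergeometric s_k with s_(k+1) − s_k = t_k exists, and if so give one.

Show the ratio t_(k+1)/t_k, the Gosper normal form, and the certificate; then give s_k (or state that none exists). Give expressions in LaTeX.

s_k = k \left(- 3 k^{4} - 4 k^{3} - 3 k^{2} + k + 4\right)

Ratio r(k) = (15*k**4 + 106*k**3 + 291*k**2 + 362*k + 167)/(15*k**4 + 46*k**3 + 63*k**2 + 38*k + 5).
So A=1 and B=1, with C=k**4 + 46*k**3/15 + 21*k**2/5 + 38*k/15 + 1/3.
f must satisfy (1)·f(k+1) − (1)·f(k) = k**4 + 46*k**3/15 + 21*k**2/5 + 38*k/15 + 1/3.
From deg A=0, deg B=0, deg C=4: d=5.
Solve for f: f(k) = k*(3*k**4 + 4*k**3 + 3*k**2 - k - 4)/15 (degree 5 ≤ 5).
So s_k = (B(k−1)f/C)·t_k = (k*(3*k**4 + 4*k**3 + 3*k**2 - k - 4)/(15*k**4 + 46*k**3 + 63*k**2 + 38*k + 5))·t_k = k*(-3*k**4 - 4*k**3 - 3*k**2 + k + 4).
Verify: -15*k**4 - 46*k**3 - 63*k**2 - 38*k - 5 matches t_k.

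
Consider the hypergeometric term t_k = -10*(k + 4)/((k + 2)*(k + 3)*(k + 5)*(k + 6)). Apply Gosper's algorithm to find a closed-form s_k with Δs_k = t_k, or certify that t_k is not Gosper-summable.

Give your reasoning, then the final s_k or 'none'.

s_k = k*(-k - 7)/(2*(k**2 + 7*k + 10))

Compute t_(k+1)/t_k: get (k + 2)*(k + 5)**2/((k + 4)**2*(k + 7)).
A = k + 2, B = k + 7, C = k**2 + 8*k + 16.
f must satisfy (k + 2)·f(k+1) − (k + 6)·f(k) = k**2 + 8*k + 16.
From deg A=1, deg B=1, deg C=2: d=4.
Solving with deg f ≤ 4: f(k) = k*(k + 3)*(k + 4)*(k + 7)/20.
Certificate R = B(k−1)f/C = k*(k + 3)*(k + 6)*(k + 7)/(20*(k + 4)) gives s_k = k*(-k - 7)/(2*(k**2 + 7*k + 10)).
s_(k+1) − s_k = 10*(-k - 4)/(k**4 + 16*k**3 + 91*k**2 + 216*k + 180) = t_k.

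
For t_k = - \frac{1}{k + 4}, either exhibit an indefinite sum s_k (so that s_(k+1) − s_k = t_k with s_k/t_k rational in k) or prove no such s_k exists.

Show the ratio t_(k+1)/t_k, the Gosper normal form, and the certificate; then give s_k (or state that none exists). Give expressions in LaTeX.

The ratio is (k + 4)/(k + 5).
So A=k + 4 and B=k + 5, with C=1.
f must satisfy (k + 4)·f(k+1) − (k + 4)·f(k) = 1.
d = 0 from the (1,1,0) case.
f = c0 ⇒ A·f(k+1) − B(k−1)·f(k) − C = -1. The system {-1 = 0} is inconsistent; no antidifference.

none — t_k is not Gosper-summable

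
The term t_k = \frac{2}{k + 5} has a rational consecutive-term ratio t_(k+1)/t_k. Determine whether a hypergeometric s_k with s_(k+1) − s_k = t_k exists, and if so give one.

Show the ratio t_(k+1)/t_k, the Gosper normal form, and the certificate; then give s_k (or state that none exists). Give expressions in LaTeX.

none (Gosper's algorithm certifies no s_k)

The ratio is (k + 5)/(k + 6).
Normal form (A,B,C) = (k + 5, k + 6, 1).
Set up (k + 5)·f(k+1) − (k + 5)·f(k) − (1) = 0.
Bound: deg f ≤ 0.
Write f(k) = c0. Then LHS − RHS = -1, requiring -1 = 0: contradictory. No certificate.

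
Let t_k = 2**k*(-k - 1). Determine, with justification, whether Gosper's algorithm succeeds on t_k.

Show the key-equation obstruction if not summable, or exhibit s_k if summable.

r(k) = 2*(k + 2)/(k + 1) after simplifying.
Take A(k)=2, B(k)=1, C(k)=k + 1.
f must satisfy (2)·f(k+1) − (1)·f(k) = k + 1.
From deg A=0, deg B=0, deg C=1: d=1.
Match coefficients ⇒ f(k) = k - 1.
Get s_k = R·t_k = 2**k*(1 - k) with R(k) = B(k−1)f(k)/C(k) = (k - 1)/(k + 1).
Check: Δs_k = 2**k*(-k - 1). ✓

Yes. s_k = 2**k*(1 - k).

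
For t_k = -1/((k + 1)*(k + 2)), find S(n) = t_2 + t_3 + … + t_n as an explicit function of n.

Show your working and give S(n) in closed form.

t_(k+1)/t_k = (k + 1)/(k + 3).
Factor: A=k + 1; B=k + 3; C=1.
Solve (k + 1)·f(k+1) − (k + 2)·f(k) = 1.
From deg A=1, deg B=1, deg C=0: d=1.
Solve for f: f(k) = k (degree 1 ≤ 1).
Then R = B(k−1)f/C = k*(k + 2), so s_k = R(k)·t_k = -k/(k + 1).
Δs = -1/(k**2 + 3*k + 2), as required.
Telescope: S(n) = s_(n+1) − s_(2) = (-n - 1)/(n + 2) − (-2/3) = (1 - n)/(3*(n + 2)).

S(n) = (1 - n)/(3*(n + 2))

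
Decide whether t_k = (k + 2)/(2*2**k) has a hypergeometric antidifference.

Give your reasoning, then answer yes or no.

Yes. s_k = (-k - 3)/2**k.

Step 1: r(k) = (k + 3)/(2*(k + 2)).
So A=1/2 and B=1, with C=k + 2.
f must satisfy (1/2)·f(k+1) − (1)·f(k) = k + 2.
From deg A=0, deg B=0, deg C=1: d=1.
Solve for f: f(k) = -2*(k + 3) (degree 1 ≤ 1).
R(k) = B(k−1)·f(k)/C(k) = -2*(k + 3)/(k + 2); s_k = R·t_k = (-k - 3)/2**k.
Verify: (k + 2)/(2*2**k) matches t_k.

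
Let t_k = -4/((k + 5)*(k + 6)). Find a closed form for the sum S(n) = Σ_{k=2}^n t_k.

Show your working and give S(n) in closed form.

S(n) = 4*(1 - n)/(7*(n + 6))

Step 1: r(k) = (k + 5)/(k + 7).
A = k + 5, B = k + 7, C = 1.
f must satisfy (k + 5)·f(k+1) − (k + 6)·f(k) = 1.
Bound: deg f ≤ 1.
Solving with deg f ≤ 1: f(k) = k/5.
R(k) = B(k−1)·f(k)/C(k) = k*(k + 6)/5; s_k = R·t_k = -4*k/(5*k + 25).
s_(k+1) − s_k = -4/(k**2 + 11*k + 30) = t_k.
Evaluate: s_(n+1) = 4*(-n - 1)/(5*(n + 6)); subtract s_(2) = -8/35 ⇒ S(n) = 4*(1 - n)/(7*(n + 6)).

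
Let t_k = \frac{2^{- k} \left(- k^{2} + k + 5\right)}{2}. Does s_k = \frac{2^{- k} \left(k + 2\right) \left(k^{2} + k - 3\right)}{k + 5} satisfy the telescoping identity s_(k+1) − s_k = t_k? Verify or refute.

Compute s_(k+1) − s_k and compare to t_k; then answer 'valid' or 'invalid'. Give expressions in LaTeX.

Invalid: residual \frac{3 \cdot 2^{- k} \left(k^{3} + 6 k^{2} - 8 k - 31\right)}{2 \left(k^{2} + 11 k + 30\right)} ≠ 0.

s_(k+1) = (k + 3)*(k + (k + 1)**2 - 2)/(2*2**k*(k + 6))
s_(k+1) − s_k = (-k**4 - 7*k**3 + 4*k**2 + 61*k + 57)/(2*2**k*(k**2 + 11*k + 30))
(s_(k+1) − s_k) − t_k = 3*(k**3 + 6*k**2 - 8*k - 31)/(2*2**k*(k**2 + 11*k + 30))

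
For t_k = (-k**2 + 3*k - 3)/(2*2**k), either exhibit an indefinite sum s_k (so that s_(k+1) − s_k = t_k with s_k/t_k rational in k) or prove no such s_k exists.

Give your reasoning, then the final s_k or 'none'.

r(k) = (k**2 - k + 1)/(2*(k**2 - 3*k + 3)) after simplifying.
So A=1/2 and B=1, with C=k**2 - 3*k + 3.
Set up (1/2)·f(k+1) − (1)·f(k) − (k**2 - 3*k + 3) = 0.
Bound: deg f ≤ 2.
Match coefficients ⇒ f(k) = -2*(k**2 - k + 3).
R(k) = B(k−1)·f(k)/C(k) = -2*(k**2 - k + 3)/(k**2 - 3*k + 3); s_k = R·t_k = (k**2 - k + 3)/2**k.
Verify: (-k**2 + 3*k - 3)/(2*2**k) matches t_k.

s_k = (k**2 - k + 3)/2**k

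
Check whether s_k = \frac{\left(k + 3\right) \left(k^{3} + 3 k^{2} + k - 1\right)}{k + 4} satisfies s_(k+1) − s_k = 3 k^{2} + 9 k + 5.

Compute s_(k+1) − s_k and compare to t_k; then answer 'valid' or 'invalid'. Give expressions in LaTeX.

Invalid: residual \frac{- 2 k^{3} - 18 k^{2} - 40 k - 21}{k^{2} + 9 k + 20} ≠ 0.

s_(k+1) = (k + 4)*(k + (k + 1)**3 + 3*(k + 1)**2)/(k + 5)
s_(k+1) − s_k = (3*k**4 + 34*k**3 + 128*k**2 + 185*k + 79)/(k**2 + 9*k + 20)
(s_(k+1) − s_k) − t_k = (-2*k**3 - 18*k**2 - 40*k - 21)/(k**2 + 9*k + 20)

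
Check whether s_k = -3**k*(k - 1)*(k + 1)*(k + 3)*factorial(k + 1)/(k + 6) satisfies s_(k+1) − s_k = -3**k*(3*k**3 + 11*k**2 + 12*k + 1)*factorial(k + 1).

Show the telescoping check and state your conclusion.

s_(k+1) = -3**(k + 1)*k*(k + 2)*(k + 4)*factorial(k + 2)/(k + 7)
s_(k+1) − s_k = -3**k*(3*k**5 + 41*k**4 + 194*k**3 + 388*k**2 + 298*k + 21)*factorial(k + 1)/((k + 6)*(k + 7))
(s_(k+1) − s_k) − t_k = 3**(k + 1)*(3*k**4 + 29*k**3 + 77*k**2 + 73*k + 7)*factorial(k + 1)/((k + 6)*(k + 7))

Invalid: residual 3**(k + 1)*(3*k**4 + 29*k**3 + 77*k**2 + 73*k + 7)*factorial(k + 1)/((k + 6)*(k + 7)) ≠ 0.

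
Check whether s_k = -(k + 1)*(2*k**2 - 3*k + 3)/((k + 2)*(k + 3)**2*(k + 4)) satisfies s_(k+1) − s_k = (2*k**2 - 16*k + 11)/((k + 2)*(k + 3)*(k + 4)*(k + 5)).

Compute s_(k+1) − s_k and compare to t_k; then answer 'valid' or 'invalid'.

s_(k+1) = (k + 2)*(3*k - 2*(k + 1)**2)/((k + 3)*(k + 4)**2*(k + 5))
s_(k+1) − s_k = (2*k**4 - 10*k**3 - 71*k**2 - 17*k + 36)/(k**6 + 21*k**5 + 181*k**4 + 819*k**3 + 2050*k**2 + 2688*k + 1440)
(s_(k+1) − s_k) − t_k = 2*(-4*k**3 + 3*k**2 + 49*k - 48)/(k**6 + 21*k**5 + 181*k**4 + 819*k**3 + 2050*k**2 + 2688*k + 1440)

Invalid: residual 2*(-4*k**3 + 3*k**2 + 49*k - 48)/(k**6 + 21*k**5 + 181*k**4 + 819*k**3 + 2050*k**2 + 2688*k + 1440) ≠ 0.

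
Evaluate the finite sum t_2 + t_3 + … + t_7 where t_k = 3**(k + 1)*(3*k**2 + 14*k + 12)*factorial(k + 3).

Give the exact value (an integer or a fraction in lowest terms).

Σ = 6285458988720

Ratio r(k) = 3*(3*k**3 + 32*k**2 + 109*k + 116)/(3*k**2 + 14*k + 12).
Normal form (A,B,C) = (3*k + 12, 1, k**2 + 14*k/3 + 4).
Set up (3*k + 12)·f(k+1) − (1)·f(k) − (k**2 + 14*k/3 + 4) = 0.
From deg A=1, deg B=0, deg C=2: d=1.
Solving with deg f ≤ 1: f(k) = k/3.
R(k) = B(k−1)·f(k)/C(k) = k/(3*k**2 + 14*k + 12); s_k = R·t_k = 3**(k + 1)*k*factorial(k + 3).
Check: Δs_k = 3**(k + 1)*(3*k**2 + 14*k + 12)*factorial(k + 3). ✓
Telescoping: Σ = s_(8) − s_(2) = 6285458995200 − (6480) = 6285458988720.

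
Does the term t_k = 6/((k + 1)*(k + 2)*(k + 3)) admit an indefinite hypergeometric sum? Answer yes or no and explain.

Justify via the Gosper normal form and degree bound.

Yes. s_k = 3*k*(k + 3)/(2*(k + 1)*(k + 2)).

Compute t_(k+1)/t_k: get (k + 1)/(k + 4).
Take A(k)=k + 1, B(k)=k + 4, C(k)=1.
f must satisfy (k + 1)·f(k+1) − (k + 3)·f(k) = 1.
Bound: deg f ≤ 2.
Solve for f: f(k) = k*(k + 3)/4 (degree 2 ≤ 2).
Then R = B(k−1)f/C = k*(k + 3)**2/4, so s_k = R(k)·t_k = 3*k*(k + 3)/(2*(k + 1)*(k + 2)).
Δs = 6/(k**3 + 6*k**2 + 11*k + 6), as required.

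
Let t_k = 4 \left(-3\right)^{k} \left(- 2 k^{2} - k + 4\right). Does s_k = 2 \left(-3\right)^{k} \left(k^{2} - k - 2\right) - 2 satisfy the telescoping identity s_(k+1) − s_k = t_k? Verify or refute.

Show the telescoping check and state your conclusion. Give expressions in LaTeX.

s_(k+1) = 2*(-3)**(k + 1)*(-k + (k + 1)**2 - 3) - 2
s_(k+1) − s_k = 4*(-3)**k*(-2*k**2 - k + 4)
(s_(k+1) − s_k) − t_k = 0

valid (s_(k+1) − s_k reduces to t_k)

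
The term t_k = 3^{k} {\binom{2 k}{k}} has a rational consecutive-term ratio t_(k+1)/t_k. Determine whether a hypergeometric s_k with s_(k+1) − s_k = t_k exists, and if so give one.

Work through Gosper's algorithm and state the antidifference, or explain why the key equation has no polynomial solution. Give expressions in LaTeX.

none — t_k is not Gosper-summable

Compute t_(k+1)/t_k: get 6*(2*k + 1)/(k + 1).
A = 12*k + 6, B = k + 1, C = 1.
Key eq: (12*k + 6)·f(k+1) = (k)·f(k) + (1).
From deg A=1, deg B=1, deg C=0: d=-1.
d = -1 < 0 ⇒ no nonzero polynomial f; not summable.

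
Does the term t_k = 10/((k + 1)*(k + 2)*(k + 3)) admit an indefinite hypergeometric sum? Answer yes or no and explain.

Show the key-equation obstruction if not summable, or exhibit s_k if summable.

Yes. s_k = 5*k*(k + 3)/(2*(k + 1)*(k + 2)).

Step 1: r(k) = (k + 1)/(k + 4).
Normal form (A,B,C) = (k + 1, k + 4, 1).
Key eq: (k + 1)·f(k+1) = (k + 3)·f(k) + (1).
From deg A=1, deg B=1, deg C=0: d=2.
Solving with deg f ≤ 2: f(k) = k*(k + 3)/4.
R(k) = B(k−1)·f(k)/C(k) = k*(k + 3)**2/4; s_k = R·t_k = 5*k*(k + 3)/(2*(k + 1)*(k + 2)).
Verify: 10/(k**3 + 6*k**2 + 11*k + 6) matches t_k.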